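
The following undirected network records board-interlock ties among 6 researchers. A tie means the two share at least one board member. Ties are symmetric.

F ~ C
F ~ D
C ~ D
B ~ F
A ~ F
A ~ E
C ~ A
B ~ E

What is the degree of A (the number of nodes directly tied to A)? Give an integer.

3

A is directly tied to C, E, and F. That is 3 neighbors, so the degree of A is 3.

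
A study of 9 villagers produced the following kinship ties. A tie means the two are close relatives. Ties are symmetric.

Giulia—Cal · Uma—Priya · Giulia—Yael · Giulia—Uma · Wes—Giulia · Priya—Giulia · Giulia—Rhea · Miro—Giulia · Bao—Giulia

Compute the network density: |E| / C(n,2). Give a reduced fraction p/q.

1/4

There are 9 edges and 9 nodes, so the maximum possible is C(9,2) = 36.
Density = 9/36 = 1/4.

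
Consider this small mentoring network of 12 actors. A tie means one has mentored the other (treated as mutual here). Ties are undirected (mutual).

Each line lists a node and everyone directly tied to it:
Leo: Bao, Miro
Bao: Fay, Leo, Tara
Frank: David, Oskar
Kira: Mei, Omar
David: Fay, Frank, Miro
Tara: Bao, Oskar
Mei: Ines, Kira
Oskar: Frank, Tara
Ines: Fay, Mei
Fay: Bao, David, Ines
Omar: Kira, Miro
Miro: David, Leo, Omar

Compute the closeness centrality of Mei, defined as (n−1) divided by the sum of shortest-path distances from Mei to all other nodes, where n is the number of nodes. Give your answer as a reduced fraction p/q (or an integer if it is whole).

Distances from Mei: Bao:3, David:3, Fay:2, Frank:4, Ines:1, Kira:1, Leo:4, Miro:3, Omar:2, Oskar:5, Tara:4. Sum = 32.
n = 12, so closeness = 11/32.

11/32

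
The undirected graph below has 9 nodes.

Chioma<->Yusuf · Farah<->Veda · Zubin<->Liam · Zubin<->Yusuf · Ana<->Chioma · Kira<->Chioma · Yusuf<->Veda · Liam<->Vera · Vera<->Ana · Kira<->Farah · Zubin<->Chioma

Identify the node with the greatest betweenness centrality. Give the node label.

Unnormalized betweenness of each node: Ana:4, Chioma:12, Farah:1, Kira:4, Liam:2, Veda:2, Vera:1, Yusuf:6, Zubin:6.
Chioma has the largest value, 12, making it the main broker — the node through which the most shortest paths run.

Chioma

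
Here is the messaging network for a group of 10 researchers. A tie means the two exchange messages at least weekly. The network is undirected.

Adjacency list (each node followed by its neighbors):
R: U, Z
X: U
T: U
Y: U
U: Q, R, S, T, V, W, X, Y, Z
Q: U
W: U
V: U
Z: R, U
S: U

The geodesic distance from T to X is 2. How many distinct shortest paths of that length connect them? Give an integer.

The shortest distance is 2, and the only length-2 path is T–U–X. So there is exactly 1 shortest path.

1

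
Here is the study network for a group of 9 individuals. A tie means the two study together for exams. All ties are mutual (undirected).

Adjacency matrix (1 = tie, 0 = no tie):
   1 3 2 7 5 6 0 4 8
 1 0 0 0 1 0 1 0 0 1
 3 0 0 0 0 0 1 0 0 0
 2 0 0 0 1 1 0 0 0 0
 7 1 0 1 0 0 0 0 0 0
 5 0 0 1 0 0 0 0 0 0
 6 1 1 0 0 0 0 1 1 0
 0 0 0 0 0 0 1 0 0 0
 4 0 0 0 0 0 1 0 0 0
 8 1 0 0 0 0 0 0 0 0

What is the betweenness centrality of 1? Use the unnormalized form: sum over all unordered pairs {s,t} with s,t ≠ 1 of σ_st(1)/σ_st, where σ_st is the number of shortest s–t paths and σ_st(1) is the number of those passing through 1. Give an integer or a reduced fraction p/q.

19

Pairs whose geodesics pass through 1 — 3–2: 1; 3–7: 1; 3–5: 1; 3–8: 1; 2–6: 1; 2–0: 1; 2–4: 1; 2–8: 1; 7–6: 1; 7–0: 1; 7–4: 1; 7–8: 1; 5–6: 1; 5–0: 1 … (+5 more pairs).
All other pairs contribute 0.
Summing the contributions gives betweenness(1) = 19.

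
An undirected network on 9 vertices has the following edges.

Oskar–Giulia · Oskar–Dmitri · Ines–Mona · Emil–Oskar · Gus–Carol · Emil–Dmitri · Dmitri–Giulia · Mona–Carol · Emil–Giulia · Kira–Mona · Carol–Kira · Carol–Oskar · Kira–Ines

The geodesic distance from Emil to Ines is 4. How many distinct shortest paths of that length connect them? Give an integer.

2

The shortest distance is 4. The length-4 paths are: Emil–Oskar–Carol–Kira–Ines; Emil–Oskar–Carol–Mona–Ines.
That gives 2 distinct shortest paths.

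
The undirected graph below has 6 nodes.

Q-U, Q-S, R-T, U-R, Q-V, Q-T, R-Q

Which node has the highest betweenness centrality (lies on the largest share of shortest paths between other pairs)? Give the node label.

Q

Unnormalized betweenness of each node: Q:15/2, R:1/2, S:0, T:0, U:0, V:0.
Q has the largest value, 15/2, making it the main broker — the node through which the most shortest paths run.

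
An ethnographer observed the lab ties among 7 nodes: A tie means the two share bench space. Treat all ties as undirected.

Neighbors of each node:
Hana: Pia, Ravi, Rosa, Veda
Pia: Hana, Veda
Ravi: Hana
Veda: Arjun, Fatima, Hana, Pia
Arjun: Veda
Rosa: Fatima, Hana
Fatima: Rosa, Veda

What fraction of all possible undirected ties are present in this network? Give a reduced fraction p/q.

There are 8 edges and 7 nodes, so the maximum possible is C(7,2) = 21.
Density = 8/21.

8/21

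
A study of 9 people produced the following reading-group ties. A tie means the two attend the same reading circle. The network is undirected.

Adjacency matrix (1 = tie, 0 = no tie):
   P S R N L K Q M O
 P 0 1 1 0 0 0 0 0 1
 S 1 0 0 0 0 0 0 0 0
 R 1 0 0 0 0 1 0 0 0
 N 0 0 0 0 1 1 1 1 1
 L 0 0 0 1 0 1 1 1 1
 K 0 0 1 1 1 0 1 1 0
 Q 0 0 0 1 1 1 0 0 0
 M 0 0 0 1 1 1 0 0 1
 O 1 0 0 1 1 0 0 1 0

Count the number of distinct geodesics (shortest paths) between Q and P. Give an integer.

3

The shortest distance is 3. The length-3 paths are: Q–N–O–P; Q–L–O–P; Q–K–R–P.
That gives 3 distinct shortest paths.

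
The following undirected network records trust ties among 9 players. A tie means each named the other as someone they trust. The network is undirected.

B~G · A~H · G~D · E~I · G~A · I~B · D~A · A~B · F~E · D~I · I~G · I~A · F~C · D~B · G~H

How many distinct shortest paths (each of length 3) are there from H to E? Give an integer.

The shortest distance is 3. The length-3 paths are: H–A–I–E; H–G–I–E.
That gives 2 distinct shortest paths.

2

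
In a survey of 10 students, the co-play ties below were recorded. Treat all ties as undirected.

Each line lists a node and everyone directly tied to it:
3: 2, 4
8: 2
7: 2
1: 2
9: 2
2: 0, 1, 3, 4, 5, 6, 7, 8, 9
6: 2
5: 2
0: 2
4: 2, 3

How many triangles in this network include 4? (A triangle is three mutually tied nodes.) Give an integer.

4's neighbors: 2 and 3.
Neighbor pairs that are themselves tied: 4–2–3. Each forms one triangle with 4, for 1 in total.

1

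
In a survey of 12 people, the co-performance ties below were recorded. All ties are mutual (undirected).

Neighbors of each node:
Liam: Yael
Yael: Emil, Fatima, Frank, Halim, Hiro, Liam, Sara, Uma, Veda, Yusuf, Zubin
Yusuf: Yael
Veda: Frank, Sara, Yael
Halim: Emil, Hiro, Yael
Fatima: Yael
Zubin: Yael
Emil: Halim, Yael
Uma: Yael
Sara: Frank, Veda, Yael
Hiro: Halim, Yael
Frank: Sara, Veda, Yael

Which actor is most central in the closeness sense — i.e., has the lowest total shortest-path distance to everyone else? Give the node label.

Yael

Farness (sum of distances to all others) for each node — Emil:20, Fatima:21, Frank:19, Halim:19, Hiro:20, Liam:21, Sara:19, Uma:21, Veda:19, Yael:11, Yusuf:21, Zubin:21.
The smallest farness is 11, for Yael, so Yael has the highest closeness.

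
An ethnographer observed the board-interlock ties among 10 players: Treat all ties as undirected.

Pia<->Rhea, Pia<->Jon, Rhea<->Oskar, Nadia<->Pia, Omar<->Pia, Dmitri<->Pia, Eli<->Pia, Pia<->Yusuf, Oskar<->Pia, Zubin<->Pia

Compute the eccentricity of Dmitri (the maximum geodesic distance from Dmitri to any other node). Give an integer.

Distances from Dmitri: Eli:2, Jon:2, Nadia:2, Omar:2, Oskar:2, Pia:1, Rhea:2, Yusuf:2, Zubin:2.
The largest is 2 (to Zubin, Nadia, Jon, Eli, Rhea, Omar, Yusuf, and Oskar), so the eccentricity of Dmitri is 2.

2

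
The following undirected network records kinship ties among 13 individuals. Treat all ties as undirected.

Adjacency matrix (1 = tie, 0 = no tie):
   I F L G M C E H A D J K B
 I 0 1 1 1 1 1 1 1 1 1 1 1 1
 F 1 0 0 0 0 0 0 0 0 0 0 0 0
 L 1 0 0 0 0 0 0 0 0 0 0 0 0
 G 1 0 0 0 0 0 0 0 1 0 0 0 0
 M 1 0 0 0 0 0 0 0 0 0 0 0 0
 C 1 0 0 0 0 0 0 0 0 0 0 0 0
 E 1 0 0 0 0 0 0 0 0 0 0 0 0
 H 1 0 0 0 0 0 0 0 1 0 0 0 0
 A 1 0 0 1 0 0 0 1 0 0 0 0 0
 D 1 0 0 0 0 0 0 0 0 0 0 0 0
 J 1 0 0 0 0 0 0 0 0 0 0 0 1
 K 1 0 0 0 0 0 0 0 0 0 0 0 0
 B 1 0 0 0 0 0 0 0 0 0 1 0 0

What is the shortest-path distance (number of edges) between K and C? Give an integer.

2

One shortest route is K – I – C, which uses 2 edges, and K and C are not directly tied, so nothing shorter exists. So d(K,C) = 2.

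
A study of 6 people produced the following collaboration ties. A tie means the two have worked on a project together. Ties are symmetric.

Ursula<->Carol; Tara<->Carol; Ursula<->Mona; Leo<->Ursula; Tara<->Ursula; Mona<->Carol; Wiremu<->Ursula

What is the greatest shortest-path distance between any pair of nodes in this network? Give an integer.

Eccentricity of each node (its greatest distance to any other): Carol:2, Leo:2, Mona:2, Tara:2, Ursula:1, Wiremu:2.
The maximum eccentricity is 2, realized for instance by the pair Mona–Wiremu via Mona – Ursula – Wiremu. So the diameter is 2.

2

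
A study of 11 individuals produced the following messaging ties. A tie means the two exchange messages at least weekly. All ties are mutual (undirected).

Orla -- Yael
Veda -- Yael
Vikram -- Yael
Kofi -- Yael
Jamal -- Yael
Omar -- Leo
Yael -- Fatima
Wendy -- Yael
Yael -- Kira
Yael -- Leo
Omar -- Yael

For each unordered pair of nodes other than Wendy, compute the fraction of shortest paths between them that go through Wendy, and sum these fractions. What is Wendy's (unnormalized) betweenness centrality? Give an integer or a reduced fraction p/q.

0

No shortest path between any pair of other nodes passes through Wendy.
Summing the contributions gives betweenness(Wendy) = 0.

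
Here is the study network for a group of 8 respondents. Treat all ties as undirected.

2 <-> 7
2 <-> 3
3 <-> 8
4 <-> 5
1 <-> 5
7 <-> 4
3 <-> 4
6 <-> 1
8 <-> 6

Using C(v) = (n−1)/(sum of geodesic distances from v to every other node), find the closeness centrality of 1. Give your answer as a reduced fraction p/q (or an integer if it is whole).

7/16

Distances from 1: 2:4, 3:3, 4:2, 5:1, 6:1, 7:3, 8:2. Sum = 16.
n = 8, so closeness = 7/16.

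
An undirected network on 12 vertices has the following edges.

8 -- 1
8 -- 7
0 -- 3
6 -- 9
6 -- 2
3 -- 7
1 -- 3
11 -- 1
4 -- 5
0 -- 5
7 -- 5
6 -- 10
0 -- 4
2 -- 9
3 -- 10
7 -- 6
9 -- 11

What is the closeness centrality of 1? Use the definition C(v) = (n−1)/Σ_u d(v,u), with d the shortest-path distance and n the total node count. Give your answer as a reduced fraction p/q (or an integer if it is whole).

11/23

Distances from 1: 0:2, 2:3, 3:1, 4:3, 5:3, 6:3, 7:2, 8:1, 9:2, 10:2, 11:1. Sum = 23.
n = 12, so closeness = 11/23.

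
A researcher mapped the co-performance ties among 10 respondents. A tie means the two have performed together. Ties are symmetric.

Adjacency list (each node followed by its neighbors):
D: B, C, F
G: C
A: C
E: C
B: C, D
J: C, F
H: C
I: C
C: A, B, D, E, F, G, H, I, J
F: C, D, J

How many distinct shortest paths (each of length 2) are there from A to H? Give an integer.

1

The shortest distance is 2, and the only length-2 path is A–C–H. So there is exactly 1 shortest path.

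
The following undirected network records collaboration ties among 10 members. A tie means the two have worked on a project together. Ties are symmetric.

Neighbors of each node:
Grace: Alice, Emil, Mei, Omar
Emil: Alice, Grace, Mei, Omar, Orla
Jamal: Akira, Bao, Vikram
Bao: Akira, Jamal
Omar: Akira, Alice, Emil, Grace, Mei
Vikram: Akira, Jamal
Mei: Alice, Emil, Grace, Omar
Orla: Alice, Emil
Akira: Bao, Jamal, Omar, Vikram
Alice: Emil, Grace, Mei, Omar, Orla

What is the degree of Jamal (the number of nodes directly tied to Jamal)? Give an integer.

Jamal is directly tied to Akira, Bao, and Vikram. That is 3 neighbors, so the degree of Jamal is 3.

3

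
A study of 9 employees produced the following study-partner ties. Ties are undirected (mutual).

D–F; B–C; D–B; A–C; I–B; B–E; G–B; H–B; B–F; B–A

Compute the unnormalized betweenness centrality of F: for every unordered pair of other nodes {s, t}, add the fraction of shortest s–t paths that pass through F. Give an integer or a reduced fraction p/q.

No shortest path between any pair of other nodes passes through F.
Summing the contributions gives betweenness(F) = 0.

0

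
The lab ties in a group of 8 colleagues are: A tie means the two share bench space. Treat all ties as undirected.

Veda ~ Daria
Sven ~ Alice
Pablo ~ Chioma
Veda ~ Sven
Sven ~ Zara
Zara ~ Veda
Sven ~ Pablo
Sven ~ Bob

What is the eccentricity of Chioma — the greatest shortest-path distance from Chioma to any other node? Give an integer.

Distances from Chioma: Alice:3, Bob:3, Daria:4, Pablo:1, Sven:2, Veda:3, Zara:3.
The largest is 4 (to Daria), so the eccentricity of Chioma is 4.

4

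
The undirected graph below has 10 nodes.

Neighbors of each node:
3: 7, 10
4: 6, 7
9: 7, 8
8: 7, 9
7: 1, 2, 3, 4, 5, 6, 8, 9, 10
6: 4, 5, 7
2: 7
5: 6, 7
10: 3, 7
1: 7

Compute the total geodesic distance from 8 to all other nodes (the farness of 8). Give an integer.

Distances from 8: 1:2, 2:2, 3:2, 4:2, 5:2, 6:2, 7:1, 9:1, 10:2.
Sum = 2 + 2 + 2 + 2 + 2 + 2 + 1 + 1 + 2 = 16.

16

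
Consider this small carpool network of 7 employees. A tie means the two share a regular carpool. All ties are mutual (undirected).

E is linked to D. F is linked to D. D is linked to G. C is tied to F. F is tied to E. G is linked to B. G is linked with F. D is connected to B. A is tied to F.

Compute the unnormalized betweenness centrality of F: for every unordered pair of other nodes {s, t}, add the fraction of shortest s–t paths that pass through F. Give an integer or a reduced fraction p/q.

19/2

Pairs whose geodesics pass through F — G–E: 1/2; G–C: 1; G–A: 1; B–C: 2/2; B–A: 2/2; E–C: 1; E–A: 1; C–D: 1; C–A: 1; D–A: 1.
All other pairs contribute 0.
Summing the contributions gives betweenness(F) = 19/2.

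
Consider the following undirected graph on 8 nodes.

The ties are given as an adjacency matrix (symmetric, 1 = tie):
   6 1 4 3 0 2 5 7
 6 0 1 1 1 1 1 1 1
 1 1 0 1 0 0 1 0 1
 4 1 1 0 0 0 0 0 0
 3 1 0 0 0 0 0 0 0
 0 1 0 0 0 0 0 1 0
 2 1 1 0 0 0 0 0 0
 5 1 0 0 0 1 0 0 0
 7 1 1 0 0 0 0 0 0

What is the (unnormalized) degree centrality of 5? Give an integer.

5 is directly tied to 0 and 6. That is 2 neighbors, so the degree of 5 is 2.

2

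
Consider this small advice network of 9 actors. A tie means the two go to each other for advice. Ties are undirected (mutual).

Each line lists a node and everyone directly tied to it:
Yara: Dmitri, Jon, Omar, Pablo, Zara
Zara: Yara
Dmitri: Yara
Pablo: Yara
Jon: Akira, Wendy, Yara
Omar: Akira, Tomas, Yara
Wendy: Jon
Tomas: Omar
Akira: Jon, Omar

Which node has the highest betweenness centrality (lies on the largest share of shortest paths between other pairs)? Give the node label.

Yara

Unnormalized betweenness of each node: Akira:2, Dmitri:0, Jon:9, Omar:9, Pablo:0, Tomas:0, Wendy:0, Yara:20, Zara:0.
Yara has the largest value, 20, making it the main broker — the node through which the most shortest paths run.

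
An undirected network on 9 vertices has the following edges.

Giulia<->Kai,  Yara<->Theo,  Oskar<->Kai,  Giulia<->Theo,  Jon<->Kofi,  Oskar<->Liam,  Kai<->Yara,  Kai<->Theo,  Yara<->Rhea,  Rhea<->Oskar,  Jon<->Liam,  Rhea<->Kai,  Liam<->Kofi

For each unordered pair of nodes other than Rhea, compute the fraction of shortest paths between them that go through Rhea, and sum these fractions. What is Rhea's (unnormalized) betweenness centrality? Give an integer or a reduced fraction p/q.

Pairs whose geodesics pass through Rhea — Jon–Yara: 1/2; Liam–Yara: 1/2; Kofi–Yara: 1/2; Oskar–Yara: 1/2.
All other pairs contribute 0.
Summing the contributions gives betweenness(Rhea) = 2.

2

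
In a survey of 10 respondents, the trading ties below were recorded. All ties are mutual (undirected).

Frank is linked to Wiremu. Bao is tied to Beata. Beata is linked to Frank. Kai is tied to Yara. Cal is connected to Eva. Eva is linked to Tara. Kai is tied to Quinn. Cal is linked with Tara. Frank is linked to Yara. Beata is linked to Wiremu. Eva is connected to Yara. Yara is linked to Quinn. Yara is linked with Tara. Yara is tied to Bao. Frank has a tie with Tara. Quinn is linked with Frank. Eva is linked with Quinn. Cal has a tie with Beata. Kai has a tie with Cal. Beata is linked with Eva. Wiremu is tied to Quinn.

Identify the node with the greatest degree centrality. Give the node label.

Yara

Degrees — Bao:2, Beata:5, Cal:4, Eva:5, Frank:5, Kai:3, Quinn:5, Tara:4, Wiremu:3, Yara:6.
The maximum is 6, attained only by Yara.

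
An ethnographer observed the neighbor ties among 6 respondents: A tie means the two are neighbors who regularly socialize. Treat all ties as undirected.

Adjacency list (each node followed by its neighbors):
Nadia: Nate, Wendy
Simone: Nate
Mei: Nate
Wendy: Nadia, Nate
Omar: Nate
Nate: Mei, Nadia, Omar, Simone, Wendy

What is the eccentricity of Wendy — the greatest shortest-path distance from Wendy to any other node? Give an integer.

2

Distances from Wendy: Mei:2, Nadia:1, Nate:1, Omar:2, Simone:2.
The largest is 2 (to Mei, Omar, and Simone), so the eccentricity of Wendy is 2.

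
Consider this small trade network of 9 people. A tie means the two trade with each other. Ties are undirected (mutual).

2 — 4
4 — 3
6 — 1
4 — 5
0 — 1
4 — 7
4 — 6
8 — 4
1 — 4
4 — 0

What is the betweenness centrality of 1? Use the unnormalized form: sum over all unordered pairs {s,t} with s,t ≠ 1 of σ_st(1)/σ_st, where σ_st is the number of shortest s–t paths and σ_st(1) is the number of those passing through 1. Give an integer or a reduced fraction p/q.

Pairs whose geodesics pass through 1 — 0–6: 1/2.
All other pairs contribute 0.
Summing the contributions gives betweenness(1) = 1/2.

1/2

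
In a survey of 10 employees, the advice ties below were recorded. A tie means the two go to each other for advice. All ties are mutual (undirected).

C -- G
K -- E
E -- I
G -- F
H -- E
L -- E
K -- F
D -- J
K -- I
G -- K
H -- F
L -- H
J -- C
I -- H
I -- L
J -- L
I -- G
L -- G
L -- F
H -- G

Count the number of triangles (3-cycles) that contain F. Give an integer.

F's neighbors: G, H, K, and L.
Neighbor pairs that are themselves tied: F–G–H; F–G–K; F–G–L; F–H–L. Each forms one triangle with F, for 4 in total.

4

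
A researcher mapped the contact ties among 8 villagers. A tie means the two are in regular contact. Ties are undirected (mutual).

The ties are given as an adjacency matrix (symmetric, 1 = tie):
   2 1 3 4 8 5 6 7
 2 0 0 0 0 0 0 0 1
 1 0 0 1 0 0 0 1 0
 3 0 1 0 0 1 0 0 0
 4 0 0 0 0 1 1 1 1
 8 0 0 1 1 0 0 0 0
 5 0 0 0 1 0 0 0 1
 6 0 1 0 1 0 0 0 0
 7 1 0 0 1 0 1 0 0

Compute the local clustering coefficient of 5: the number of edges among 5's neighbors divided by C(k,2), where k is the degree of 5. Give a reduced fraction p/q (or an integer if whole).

5's neighbors: 4 and 7 (k = 2).
Possible neighbor pairs: C(2,2) = 1. Edges among them: 4–7 → e = 1.
Clustering(5) = 1/1.

1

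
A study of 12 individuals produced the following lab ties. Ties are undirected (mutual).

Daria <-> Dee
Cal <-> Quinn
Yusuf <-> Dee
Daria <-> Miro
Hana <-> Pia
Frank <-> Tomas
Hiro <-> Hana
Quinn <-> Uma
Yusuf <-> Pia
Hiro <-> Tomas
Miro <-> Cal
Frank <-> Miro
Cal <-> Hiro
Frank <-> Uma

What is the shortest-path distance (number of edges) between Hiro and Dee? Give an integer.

One shortest route is Hiro – Hana – Pia – Yusuf – Dee, which uses 4 edges, and at distance 3 from Hiro we only reach {Daria, Uma, Yusuf}, which does not include Dee. So d(Hiro,Dee) = 4.

4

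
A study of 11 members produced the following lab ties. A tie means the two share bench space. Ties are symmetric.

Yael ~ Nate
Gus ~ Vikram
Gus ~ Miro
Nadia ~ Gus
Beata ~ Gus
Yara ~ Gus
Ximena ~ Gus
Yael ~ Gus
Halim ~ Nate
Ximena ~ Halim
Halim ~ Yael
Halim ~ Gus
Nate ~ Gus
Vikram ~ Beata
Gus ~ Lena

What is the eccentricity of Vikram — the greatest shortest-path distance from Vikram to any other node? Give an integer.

Distances from Vikram: Beata:1, Gus:1, Halim:2, Lena:2, Miro:2, Nadia:2, Nate:2, Ximena:2, Yael:2, Yara:2.
The largest is 2 (to Miro, Ximena, Lena, Nadia, Yael, Nate, Halim, and Yara), so the eccentricity of Vikram is 2.

2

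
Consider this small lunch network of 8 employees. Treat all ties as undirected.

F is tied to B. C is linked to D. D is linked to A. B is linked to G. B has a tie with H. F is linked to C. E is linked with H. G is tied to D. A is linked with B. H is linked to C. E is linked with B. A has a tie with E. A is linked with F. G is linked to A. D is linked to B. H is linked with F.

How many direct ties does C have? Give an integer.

3

C is directly tied to D, F, and H. That is 3 neighbors, so the degree of C is 3.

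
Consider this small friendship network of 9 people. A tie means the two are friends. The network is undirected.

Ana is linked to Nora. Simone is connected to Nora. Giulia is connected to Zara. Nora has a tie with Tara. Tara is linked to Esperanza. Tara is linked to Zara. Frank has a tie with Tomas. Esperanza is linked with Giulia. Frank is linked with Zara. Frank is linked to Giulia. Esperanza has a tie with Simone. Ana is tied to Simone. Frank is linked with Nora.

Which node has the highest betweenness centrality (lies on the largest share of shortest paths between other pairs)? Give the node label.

Frank

Unnormalized betweenness of each node: Ana:0, Esperanza:3, Frank:39/4, Giulia:11/4, Nora:17/2, Simone:2, Tara:5/2, Tomas:0, Zara:3/2.
Frank has the largest value, 39/4, making it the main broker — the node through which the most shortest paths run.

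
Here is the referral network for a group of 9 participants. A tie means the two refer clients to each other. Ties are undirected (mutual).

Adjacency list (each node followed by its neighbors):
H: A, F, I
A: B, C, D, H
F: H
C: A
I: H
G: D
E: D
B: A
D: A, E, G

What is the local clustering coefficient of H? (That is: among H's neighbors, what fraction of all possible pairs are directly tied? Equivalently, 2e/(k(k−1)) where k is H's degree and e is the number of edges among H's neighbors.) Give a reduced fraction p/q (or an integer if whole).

0

H's neighbors: A, F, and I (k = 3).
Possible neighbor pairs: C(3,2) = 3. Edges among them: none → e = 0.
Clustering(H) = 0/3 = 0.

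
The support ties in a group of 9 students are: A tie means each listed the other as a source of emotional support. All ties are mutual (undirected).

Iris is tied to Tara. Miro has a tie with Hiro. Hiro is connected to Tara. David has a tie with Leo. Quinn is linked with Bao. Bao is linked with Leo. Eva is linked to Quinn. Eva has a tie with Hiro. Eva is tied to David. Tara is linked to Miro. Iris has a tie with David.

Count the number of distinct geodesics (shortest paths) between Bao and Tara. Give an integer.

2

The shortest distance is 4. The length-4 paths are: Bao–Quinn–Eva–Hiro–Tara; Bao–Leo–David–Iris–Tara.
That gives 2 distinct shortest paths.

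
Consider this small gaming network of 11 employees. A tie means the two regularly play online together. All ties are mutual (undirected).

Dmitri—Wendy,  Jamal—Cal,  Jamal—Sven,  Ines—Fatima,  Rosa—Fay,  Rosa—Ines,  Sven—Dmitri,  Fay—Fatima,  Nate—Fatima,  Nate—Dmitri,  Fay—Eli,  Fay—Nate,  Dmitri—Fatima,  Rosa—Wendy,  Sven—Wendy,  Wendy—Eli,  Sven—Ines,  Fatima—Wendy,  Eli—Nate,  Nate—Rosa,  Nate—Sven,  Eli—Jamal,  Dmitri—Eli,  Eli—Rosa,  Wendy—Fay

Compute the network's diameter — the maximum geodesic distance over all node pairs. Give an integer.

4

Eccentricity of each node (its greatest distance to any other): Cal:4, Dmitri:3, Eli:2, Fatima:4, Fay:3, Ines:3, Jamal:3, Nate:3, Rosa:3, Sven:2, Wendy:3.
The maximum eccentricity is 4, realized for instance by the pair Fatima–Cal via Fatima – Wendy – Eli – Jamal – Cal. So the diameter is 4.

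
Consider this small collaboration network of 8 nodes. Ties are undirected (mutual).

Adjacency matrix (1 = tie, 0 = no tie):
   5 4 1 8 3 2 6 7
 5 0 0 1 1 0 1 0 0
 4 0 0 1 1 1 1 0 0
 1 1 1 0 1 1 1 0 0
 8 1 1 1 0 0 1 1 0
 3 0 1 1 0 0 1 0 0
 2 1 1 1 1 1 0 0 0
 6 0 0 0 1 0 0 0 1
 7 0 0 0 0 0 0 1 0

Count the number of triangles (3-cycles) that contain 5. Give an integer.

5's neighbors: 1, 2, and 8.
Neighbor pairs that are themselves tied: 5–1–2; 5–1–8; 5–2–8. Each forms one triangle with 5, for 3 in total.

3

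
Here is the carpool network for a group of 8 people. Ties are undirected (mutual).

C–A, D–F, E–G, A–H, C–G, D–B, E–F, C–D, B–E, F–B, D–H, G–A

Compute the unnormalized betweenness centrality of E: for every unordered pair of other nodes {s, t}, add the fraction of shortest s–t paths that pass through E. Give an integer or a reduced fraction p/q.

Pairs whose geodesics pass through E — B–G: 1; B–A: 1/3; F–G: 1; F–A: 1/3.
All other pairs contribute 0.
Summing the contributions gives betweenness(E) = 8/3.

8/3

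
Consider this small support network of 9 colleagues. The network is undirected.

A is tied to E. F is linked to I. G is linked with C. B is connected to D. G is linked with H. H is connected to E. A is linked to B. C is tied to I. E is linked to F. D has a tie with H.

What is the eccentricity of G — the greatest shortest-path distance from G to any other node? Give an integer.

3

Distances from G: A:3, B:3, C:1, D:2, E:2, F:3, H:1, I:2.
The largest is 3 (to F, A, and B), so the eccentricity of G is 3.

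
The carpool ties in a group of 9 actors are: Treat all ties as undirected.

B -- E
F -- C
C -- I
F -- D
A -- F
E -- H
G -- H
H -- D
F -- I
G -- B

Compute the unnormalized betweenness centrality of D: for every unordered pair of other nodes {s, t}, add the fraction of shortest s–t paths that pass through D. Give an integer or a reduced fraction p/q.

Pairs whose geodesics pass through D — H–C: 1; H–A: 1; H–F: 1; H–I: 1; E–C: 1; E–A: 1; E–F: 1; E–I: 1; B–C: 2/2; B–A: 2/2; B–F: 2/2; B–I: 2/2; G–C: 1; G–A: 1 … (+2 more pairs).
All other pairs contribute 0.
Summing the contributions gives betweenness(D) = 16.

16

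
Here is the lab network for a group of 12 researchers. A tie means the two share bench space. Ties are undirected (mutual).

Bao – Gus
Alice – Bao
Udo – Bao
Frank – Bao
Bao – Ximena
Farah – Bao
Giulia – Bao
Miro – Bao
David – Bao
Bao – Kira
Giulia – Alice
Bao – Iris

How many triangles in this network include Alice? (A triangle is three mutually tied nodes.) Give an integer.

1

Alice's neighbors: Bao and Giulia.
Neighbor pairs that are themselves tied: Alice–Bao–Giulia. Each forms one triangle with Alice, for 1 in total.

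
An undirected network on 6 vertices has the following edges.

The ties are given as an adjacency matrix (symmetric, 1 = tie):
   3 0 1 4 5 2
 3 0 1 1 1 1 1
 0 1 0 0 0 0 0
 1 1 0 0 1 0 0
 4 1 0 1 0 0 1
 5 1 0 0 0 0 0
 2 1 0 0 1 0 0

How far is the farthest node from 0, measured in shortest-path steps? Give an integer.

2

Distances from 0: 1:2, 2:2, 3:1, 4:2, 5:2.
The largest is 2 (to 1, 4, 5, and 2), so the eccentricity of 0 is 2.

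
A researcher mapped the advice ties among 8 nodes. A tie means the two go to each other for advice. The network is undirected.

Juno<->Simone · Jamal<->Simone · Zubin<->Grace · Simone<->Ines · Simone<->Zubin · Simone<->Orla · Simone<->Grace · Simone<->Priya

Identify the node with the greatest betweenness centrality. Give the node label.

Unnormalized betweenness of each node: Grace:0, Ines:0, Jamal:0, Juno:0, Orla:0, Priya:0, Simone:20, Zubin:0.
Simone has the largest value, 20, making it the main broker — the node through which the most shortest paths run.

Simone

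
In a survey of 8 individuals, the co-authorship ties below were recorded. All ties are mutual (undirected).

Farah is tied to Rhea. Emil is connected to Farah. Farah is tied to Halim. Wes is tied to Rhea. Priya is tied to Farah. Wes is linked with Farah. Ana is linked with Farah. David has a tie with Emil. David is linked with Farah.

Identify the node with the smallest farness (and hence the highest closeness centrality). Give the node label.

Farness (sum of distances to all others) for each node — Ana:13, David:12, Emil:12, Farah:7, Halim:13, Priya:13, Rhea:12, Wes:12.
The smallest farness is 7, for Farah, so Farah has the highest closeness.

Farah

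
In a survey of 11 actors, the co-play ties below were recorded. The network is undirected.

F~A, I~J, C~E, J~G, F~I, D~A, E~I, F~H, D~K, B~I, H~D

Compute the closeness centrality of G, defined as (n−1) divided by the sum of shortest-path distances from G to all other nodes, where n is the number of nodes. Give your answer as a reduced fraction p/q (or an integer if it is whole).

Distances from G: A:4, B:3, C:4, D:5, E:3, F:3, H:4, I:2, J:1, K:6. Sum = 35.
n = 11, so closeness = 10/35 = 2/7.

2/7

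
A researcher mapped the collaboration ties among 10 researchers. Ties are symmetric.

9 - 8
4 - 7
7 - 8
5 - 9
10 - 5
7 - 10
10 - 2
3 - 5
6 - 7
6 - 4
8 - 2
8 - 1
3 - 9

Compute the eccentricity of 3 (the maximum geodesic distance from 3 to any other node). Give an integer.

4

Distances from 3: 1:3, 2:3, 4:4, 5:1, 6:4, 7:3, 8:2, 9:1, 10:2.
The largest is 4 (to 6 and 4), so the eccentricity of 3 is 4.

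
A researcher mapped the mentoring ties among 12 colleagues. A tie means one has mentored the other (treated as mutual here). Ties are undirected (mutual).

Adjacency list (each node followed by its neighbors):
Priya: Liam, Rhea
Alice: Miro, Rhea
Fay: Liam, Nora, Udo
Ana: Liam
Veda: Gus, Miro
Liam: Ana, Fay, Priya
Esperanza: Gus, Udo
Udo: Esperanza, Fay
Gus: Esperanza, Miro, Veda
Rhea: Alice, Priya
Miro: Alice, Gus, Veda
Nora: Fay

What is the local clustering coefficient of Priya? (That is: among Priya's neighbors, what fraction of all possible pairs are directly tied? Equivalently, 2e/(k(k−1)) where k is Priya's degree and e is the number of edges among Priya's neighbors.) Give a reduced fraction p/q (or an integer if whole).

Priya's neighbors: Liam and Rhea (k = 2).
Possible neighbor pairs: C(2,2) = 1. Edges among them: none → e = 0.
Clustering(Priya) = 0/1.

0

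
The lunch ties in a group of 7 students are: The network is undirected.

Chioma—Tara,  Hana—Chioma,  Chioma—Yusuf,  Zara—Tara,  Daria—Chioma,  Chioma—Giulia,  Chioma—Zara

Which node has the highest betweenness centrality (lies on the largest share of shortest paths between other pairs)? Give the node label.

Unnormalized betweenness of each node: Chioma:14, Daria:0, Giulia:0, Hana:0, Tara:0, Yusuf:0, Zara:0.
Chioma has the largest value, 14, making it the main broker — the node through which the most shortest paths run.

Chioma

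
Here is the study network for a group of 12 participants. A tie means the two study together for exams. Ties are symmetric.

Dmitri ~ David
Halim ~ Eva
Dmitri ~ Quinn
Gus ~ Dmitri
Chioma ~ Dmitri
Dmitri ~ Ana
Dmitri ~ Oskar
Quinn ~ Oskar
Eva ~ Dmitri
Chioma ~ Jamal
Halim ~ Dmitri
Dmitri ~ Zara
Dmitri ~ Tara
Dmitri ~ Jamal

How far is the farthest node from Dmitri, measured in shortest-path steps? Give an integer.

Distances from Dmitri: Ana:1, Chioma:1, David:1, Eva:1, Gus:1, Halim:1, Jamal:1, Oskar:1, Quinn:1, Tara:1, Zara:1.
The largest is 1 (to Tara, David, Quinn, Halim, Gus, Jamal, Chioma, Eva, Ana, Zara, and Oskar), so the eccentricity of Dmitri is 1.

1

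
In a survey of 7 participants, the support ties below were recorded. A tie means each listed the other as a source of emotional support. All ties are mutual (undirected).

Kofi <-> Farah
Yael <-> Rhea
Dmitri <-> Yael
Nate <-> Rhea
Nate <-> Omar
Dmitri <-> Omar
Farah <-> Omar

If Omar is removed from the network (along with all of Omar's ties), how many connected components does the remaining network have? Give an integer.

2

Without Omar, the remaining ties split the others into: {Dmitri, Nate, Rhea, Yael}; {Farah, Kofi}.
That's 2 separate components.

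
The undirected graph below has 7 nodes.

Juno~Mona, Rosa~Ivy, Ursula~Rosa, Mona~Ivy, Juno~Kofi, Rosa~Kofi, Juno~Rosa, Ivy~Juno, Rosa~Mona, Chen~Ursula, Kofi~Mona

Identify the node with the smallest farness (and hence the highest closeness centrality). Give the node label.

Rosa

Farness (sum of distances to all others) for each node — Chen:15, Ivy:10, Juno:9, Kofi:10, Mona:9, Rosa:7, Ursula:10.
The smallest farness is 7, for Rosa, so Rosa has the highest closeness.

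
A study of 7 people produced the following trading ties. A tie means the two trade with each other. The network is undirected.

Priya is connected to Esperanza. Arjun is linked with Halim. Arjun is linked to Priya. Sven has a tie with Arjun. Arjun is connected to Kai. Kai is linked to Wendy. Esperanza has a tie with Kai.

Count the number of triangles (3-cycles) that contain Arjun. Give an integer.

Arjun's neighbors are Halim, Kai, Priya, and Sven, but none of them are tied to each other, so no triangle contains Arjun.

0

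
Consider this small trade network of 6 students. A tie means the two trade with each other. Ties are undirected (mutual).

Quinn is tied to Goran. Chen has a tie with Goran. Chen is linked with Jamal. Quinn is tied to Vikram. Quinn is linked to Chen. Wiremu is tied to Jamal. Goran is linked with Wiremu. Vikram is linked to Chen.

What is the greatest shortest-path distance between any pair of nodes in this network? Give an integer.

Eccentricity of each node (its greatest distance to any other): Chen:2, Goran:2, Jamal:2, Quinn:2, Vikram:3, Wiremu:3.
The maximum eccentricity is 3, realized for instance by the pair Wiremu–Vikram via Wiremu – Goran – Quinn – Vikram. So the diameter is 3.

3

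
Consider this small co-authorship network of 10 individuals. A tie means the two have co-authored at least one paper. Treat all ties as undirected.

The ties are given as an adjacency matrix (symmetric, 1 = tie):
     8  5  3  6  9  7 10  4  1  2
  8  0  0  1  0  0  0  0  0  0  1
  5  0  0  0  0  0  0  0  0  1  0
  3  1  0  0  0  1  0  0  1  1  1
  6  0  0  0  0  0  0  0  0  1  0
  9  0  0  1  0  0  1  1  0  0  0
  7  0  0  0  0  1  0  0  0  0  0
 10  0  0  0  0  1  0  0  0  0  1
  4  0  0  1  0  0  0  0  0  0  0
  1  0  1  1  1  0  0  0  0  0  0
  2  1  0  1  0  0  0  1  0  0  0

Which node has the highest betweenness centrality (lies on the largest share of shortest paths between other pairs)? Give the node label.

Unnormalized betweenness of each node: 1:15, 2:7/2, 3:26, 4:0, 5:0, 6:0, 7:0, 8:0, 9:21/2, 10:1.
3 has the largest value, 26, making it the main broker — the node through which the most shortest paths run.

3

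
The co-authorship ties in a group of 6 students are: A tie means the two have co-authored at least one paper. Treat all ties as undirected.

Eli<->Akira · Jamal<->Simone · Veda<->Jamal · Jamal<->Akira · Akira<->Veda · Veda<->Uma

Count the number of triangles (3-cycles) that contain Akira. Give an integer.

Akira's neighbors: Eli, Jamal, and Veda.
Neighbor pairs that are themselves tied: Akira–Jamal–Veda. Each forms one triangle with Akira, for 1 in total.

1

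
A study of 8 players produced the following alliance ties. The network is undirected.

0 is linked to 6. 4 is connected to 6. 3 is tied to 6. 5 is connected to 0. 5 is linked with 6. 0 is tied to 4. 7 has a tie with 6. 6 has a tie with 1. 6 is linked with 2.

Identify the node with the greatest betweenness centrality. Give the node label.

Unnormalized betweenness of each node: 0:1/2, 1:0, 2:0, 3:0, 4:0, 5:0, 6:37/2, 7:0.
6 has the largest value, 37/2, making it the main broker — the node through which the most shortest paths run.

6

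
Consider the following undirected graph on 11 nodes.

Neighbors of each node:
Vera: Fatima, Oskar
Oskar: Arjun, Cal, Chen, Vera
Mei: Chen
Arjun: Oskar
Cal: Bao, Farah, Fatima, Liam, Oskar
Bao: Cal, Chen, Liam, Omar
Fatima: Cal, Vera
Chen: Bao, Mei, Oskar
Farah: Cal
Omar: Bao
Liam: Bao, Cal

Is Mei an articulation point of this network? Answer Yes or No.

Even without Mei, every remaining node can still reach every other (the residual graph is connected), so Mei is not a cut vertex.

No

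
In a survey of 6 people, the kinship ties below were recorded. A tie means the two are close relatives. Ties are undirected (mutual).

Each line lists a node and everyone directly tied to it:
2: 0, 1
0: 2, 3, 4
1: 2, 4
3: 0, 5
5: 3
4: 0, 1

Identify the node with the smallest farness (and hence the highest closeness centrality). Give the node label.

0

Farness (sum of distances to all others) for each node — 0:7, 1:11, 2:9, 3:9, 4:9, 5:13.
The smallest farness is 7, for 0, so 0 has the highest closeness.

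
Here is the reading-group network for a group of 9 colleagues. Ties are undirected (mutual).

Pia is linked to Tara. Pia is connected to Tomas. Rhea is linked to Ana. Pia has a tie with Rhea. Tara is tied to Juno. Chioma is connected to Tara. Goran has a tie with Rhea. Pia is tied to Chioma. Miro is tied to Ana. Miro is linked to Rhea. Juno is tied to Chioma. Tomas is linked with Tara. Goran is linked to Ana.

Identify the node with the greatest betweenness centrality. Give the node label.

Pia

Unnormalized betweenness of each node: Ana:1/2, Chioma:5/2, Goran:0, Juno:0, Miro:0, Pia:33/2, Rhea:31/2, Tara:4, Tomas:0.
Pia has the largest value, 33/2, making it the main broker — the node through which the most shortest paths run.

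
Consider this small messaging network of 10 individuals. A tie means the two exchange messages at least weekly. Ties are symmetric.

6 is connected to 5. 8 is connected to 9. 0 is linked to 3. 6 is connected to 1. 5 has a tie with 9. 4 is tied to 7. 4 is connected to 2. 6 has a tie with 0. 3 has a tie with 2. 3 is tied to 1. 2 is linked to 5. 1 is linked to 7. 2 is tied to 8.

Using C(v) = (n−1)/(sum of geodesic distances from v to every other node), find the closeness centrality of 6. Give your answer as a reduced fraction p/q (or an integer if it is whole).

Distances from 6: 0:1, 1:1, 2:2, 3:2, 4:3, 5:1, 7:2, 8:3, 9:2. Sum = 17.
n = 10, so closeness = 9/17.

9/17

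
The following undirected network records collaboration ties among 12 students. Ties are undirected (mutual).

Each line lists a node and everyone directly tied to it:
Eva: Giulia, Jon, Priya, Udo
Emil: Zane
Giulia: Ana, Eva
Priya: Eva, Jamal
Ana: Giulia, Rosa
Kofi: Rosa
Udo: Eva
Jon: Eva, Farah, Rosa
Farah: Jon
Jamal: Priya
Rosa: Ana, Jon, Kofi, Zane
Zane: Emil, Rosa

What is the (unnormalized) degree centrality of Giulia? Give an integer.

2

Giulia is directly tied to Ana and Eva. That is 2 neighbors, so the degree of Giulia is 2.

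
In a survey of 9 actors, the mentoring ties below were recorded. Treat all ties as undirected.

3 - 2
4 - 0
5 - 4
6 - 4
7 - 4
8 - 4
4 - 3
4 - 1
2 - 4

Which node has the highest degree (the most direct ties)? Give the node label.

4

Degrees — 0:1, 1:1, 2:2, 3:2, 4:8, 5:1, 6:1, 7:1, 8:1.
The maximum is 8, attained only by 4.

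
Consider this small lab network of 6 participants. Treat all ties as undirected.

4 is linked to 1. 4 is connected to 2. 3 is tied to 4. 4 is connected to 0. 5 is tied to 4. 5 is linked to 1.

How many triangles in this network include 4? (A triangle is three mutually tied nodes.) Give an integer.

4's neighbors: 0, 1, 2, 3, and 5.
Neighbor pairs that are themselves tied: 4–1–5. Each forms one triangle with 4, for 1 in total.

1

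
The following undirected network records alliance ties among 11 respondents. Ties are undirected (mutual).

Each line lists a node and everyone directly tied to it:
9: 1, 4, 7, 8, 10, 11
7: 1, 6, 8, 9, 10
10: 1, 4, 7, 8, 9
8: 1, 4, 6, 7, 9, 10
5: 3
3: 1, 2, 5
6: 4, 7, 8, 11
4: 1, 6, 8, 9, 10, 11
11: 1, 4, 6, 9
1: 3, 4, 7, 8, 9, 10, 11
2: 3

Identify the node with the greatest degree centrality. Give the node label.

Degrees — 1:7, 2:1, 3:3, 4:6, 5:1, 6:4, 7:5, 8:6, 9:6, 10:5, 11:4.
The maximum is 7, attained only by 1.

1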